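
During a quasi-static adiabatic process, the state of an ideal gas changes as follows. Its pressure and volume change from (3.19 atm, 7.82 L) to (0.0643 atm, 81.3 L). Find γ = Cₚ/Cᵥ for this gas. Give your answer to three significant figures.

γ ≈ 1.67

PV^γ = const ⇒ γ = ln(P₂/P₁) / ln(V₁/V₂).
γ = ln(0.0643/3.19) / ln(7.82/81.3) = 1.667.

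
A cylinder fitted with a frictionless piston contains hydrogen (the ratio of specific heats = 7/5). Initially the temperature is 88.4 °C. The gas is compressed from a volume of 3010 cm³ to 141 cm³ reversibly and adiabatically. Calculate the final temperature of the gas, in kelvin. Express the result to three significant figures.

Adiabatic: T₁V₁^(γ−1) = T₂V₂^(γ−1) ⇒ T₂ = T₁ (V₁/V₂)^(γ−1).
T₁ = 88.4 °C = 361.5 K.
T₂ = 361.5 × (3010/141)^(2/5) = 1230 K.

T₂ ≈ 1230 K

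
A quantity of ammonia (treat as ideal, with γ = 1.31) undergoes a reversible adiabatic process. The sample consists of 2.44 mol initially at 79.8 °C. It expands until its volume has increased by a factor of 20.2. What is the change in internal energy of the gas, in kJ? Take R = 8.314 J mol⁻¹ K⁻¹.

ΔU ≈ -14.0 kJ

For a reversible adiabat TV^(γ−1) is constant, so T₂ = T₁ (V₁/V₂)^(γ−1).
T₁ = 79.8 °C = 352.9 K.
T₂ = 352.9 × (1/20.2)^(0.31) = 139 K.
Q = 0, so ΔU = W_on_gas = nCᵥΔT with Cᵥ = R/(γ−1) = 26.82 J/(mol·K).
ΔU = 2.44 × 26.82 × (139 − 352.9) = -14000 J.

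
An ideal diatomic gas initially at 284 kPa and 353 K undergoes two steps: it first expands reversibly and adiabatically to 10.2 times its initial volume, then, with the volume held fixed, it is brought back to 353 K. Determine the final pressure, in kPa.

P₃ ≈ 27.8 kPa

For a diatomic ideal gas γ = 7/5.
Adiabatic step (PV^γ = const): P₂ = 284×(1/10.2)^(7/5) = 11 kPa; T₂ = 353×(1/10.2)^(2/5) = 139.4 K.
Isochoric: P₃ = P₂(T₃/T₂) = 11 × (353/139.4) = 27.84 kPa.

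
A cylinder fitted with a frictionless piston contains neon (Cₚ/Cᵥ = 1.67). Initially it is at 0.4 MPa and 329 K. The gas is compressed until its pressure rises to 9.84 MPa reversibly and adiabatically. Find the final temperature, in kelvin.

Along an adiabat T P^((1−γ)/γ) is constant, so T₂ = T₁ (P₂/P₁)^((γ−1)/γ).
T₂ = 329 × (9.84/0.4)^(0.401) = 1189 K.

T₂ ≈ 1190 K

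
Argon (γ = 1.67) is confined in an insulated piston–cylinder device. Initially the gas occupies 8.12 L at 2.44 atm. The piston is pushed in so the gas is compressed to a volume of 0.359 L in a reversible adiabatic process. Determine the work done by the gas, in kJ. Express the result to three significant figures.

P₂ = P₁(V₁/V₂)^γ = 2.44×(8.12/0.359)^(1.67) = 446 atm.
For a reversible adiabat, W_by_gas = (P₁V₁ − P₂V₂)/(γ−1).
W_by = (247200×0.00812 − 4.519×10^7×0.000359) / (0.67) = -21220 J.

W ≈ -21.2 kJ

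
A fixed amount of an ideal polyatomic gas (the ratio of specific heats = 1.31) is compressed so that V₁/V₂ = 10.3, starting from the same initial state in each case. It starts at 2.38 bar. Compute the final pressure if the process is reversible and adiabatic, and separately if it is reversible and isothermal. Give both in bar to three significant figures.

Isothermal: P₂ = P₁(V₁/V₂) = 2.38×10.3 = 24.51 bar.
Adiabatic: P₂ = P₁(V₁/V₂)^γ = 2.38×10.3^(1.31) = 50.51 bar.

adiabatic: 50.5 bar; isothermal: 24.5 bar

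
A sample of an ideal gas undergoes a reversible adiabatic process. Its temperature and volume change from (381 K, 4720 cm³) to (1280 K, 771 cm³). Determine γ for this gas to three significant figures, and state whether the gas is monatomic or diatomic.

TV^(γ−1) = const ⇒ γ − 1 = ln(T₂/T₁) / ln(V₁/V₂).
γ = 1 + ln(1280/381) / ln(4720/771) = 1.669.
γ ≈ 1.67 is close to 5/3, so the gas is monatomic.

γ ≈ 1.67; monatomic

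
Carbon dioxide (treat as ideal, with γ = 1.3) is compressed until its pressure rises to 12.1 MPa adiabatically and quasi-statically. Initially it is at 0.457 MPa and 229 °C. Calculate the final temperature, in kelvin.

T₂ ≈ 1070 K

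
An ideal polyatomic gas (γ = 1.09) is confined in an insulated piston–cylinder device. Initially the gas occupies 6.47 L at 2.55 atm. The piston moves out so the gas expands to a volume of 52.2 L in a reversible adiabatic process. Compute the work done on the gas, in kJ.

P₂ = P₁(V₁/V₂)^γ = 2.55×(6.47/52.2)^(1.09) = 0.2619 atm.
For a reversible adiabat, W_by_gas = (P₁V₁ − P₂V₂)/(γ−1).
W_by = (258400×0.00647 − 26540×0.0522) / (0.09) = 3182 J.
W_on_gas = −W_by = -3182 J.

W ≈ -3.18 kJ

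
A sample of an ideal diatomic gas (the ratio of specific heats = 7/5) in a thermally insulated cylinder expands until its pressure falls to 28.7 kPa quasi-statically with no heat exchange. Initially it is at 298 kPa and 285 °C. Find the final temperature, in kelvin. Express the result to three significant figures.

T₂ ≈ 286 K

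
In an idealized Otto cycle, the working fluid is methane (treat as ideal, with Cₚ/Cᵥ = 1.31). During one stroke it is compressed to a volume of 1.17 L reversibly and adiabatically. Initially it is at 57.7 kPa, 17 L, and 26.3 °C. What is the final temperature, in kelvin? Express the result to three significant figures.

For a reversible adiabat TV^(γ−1) is constant, so T₂ = T₁ (V₁/V₂)^(γ−1).
T₁ = 26.3 °C = 299.4 K.
T₂ = 299.4 × (17/1.17)^(0.31) = 686.5 K.

T₂ ≈ 686 K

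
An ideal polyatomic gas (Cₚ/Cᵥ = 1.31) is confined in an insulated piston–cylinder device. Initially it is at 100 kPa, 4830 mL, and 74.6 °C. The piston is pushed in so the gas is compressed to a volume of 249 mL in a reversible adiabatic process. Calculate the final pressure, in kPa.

Since PV^γ is constant along a reversible adiabat, P₂ = P₁ (V₁/V₂)^γ.
P₂ = 100 × (4830/249)^(1.31) = 4864 kPa.

P₂ ≈ 4860 kPa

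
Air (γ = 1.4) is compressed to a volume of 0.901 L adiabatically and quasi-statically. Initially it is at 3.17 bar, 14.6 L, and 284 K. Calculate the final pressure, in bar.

Since PV^γ is constant along a reversible adiabat, P₂ = P₁ (V₁/V₂)^γ.
P₂ = 3.17 × (14.6/0.901)^(1.4) = 156.5 bar.

P₂ ≈ 157 bar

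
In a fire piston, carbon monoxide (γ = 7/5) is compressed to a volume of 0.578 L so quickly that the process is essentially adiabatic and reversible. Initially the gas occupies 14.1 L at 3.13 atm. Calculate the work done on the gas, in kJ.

W ≈ 28.9 kJ

P₂ = P₁(V₁/V₂)^γ = 3.13×(14.1/0.578)^(7/5) = 274 atm.
For a reversible adiabat, W_by_gas = (P₁V₁ − P₂V₂)/(γ−1).
W_by = (317100×0.0141 − 2.776×10^7×0.000578) / (2/5) = -28940 J.
W_on_gas = −W_by = 28940 J.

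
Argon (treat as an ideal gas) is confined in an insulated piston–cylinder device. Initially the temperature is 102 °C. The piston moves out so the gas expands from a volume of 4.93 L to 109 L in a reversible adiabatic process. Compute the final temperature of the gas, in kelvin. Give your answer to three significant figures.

Adiabatic: T₁V₁^(γ−1) = T₂V₂^(γ−1) ⇒ T₂ = T₁ (V₁/V₂)^(γ−1).
For a monatomic ideal gas γ = 5/3, so γ−1 = 2/3.
T₁ = 102 °C = 375.1 K.
T₂ = 375.1 × (4.93/109)^(2/3) = 47.62 K.

T₂ ≈ 47.6 K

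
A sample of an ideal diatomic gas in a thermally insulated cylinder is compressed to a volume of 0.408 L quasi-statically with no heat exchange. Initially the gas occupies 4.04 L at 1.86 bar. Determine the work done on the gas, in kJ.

W ≈ 2.82 kJ

γ = 7/5 for a diatomic ideal gas.
P₂ = P₁(V₁/V₂)^γ = 1.86×(4.04/0.408)^(7/5) = 46.08 bar.
For a reversible adiabat, W_by_gas = (P₁V₁ − P₂V₂)/(γ−1).
W_by = (186000×0.00404 − 4.608×10^6×0.000408) / (2/5) = -2822 J.
W_on_gas = −W_by = 2822 J.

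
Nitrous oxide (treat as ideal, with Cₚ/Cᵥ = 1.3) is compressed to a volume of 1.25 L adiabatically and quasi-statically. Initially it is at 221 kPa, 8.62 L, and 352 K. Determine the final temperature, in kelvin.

For a reversible adiabat TV^(γ−1) is constant, so T₂ = T₁ (V₁/V₂)^(γ−1).
T₂ = 352 × (8.62/1.25)^(0.3) = 628.2 K.

T₂ ≈ 628 K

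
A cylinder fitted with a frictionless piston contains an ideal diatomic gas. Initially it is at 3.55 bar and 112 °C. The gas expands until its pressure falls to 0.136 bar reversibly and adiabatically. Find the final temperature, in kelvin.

Adiabatic: T₂/T₁ = (P₂/P₁)^((γ−1)/γ).
For a diatomic ideal gas γ = 7/5, so (γ−1)/γ = 2/7.
T₁ = 112 °C = 385.1 K.
T₂ = 385.1 × (0.136/3.55)^(2/7) = 151.7 K.

T₂ ≈ 152 K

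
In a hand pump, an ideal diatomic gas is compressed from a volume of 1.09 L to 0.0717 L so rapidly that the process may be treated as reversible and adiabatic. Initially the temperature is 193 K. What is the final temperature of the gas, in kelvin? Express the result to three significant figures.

For a reversible adiabat TV^(γ−1) is constant, so T₂ = T₁ (V₁/V₂)^(γ−1).
For a diatomic ideal gas γ = 7/5, so γ−1 = 2/5.
T₂ = 193 × (1.09/0.0717)^(2/5) = 573.2 K.

T₂ ≈ 573 K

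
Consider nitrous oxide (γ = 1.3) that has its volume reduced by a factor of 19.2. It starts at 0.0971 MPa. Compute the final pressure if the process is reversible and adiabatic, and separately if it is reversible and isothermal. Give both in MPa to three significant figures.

adiabatic: 4.52 MPa; isothermal: 1.86 MPa

Isothermal: P₂ = P₁(V₁/V₂) = 0.0971×19.2 = 1.864 MPa.
Adiabatic: P₂ = P₁(V₁/V₂)^γ = 0.0971×19.2^(1.3) = 4.524 MPa.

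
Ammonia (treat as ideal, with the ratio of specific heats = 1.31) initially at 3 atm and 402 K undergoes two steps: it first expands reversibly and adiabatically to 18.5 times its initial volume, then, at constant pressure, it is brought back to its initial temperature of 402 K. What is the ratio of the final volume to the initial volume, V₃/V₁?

V₃/V₁ ≈ 45.7

Adiabatic step: V₂/V₁ = 18.5; T₂ = T₁·(1/18.5)^(0.31) = 162.7 K.
Isobaric step: V₃/V₂ = T₃/T₂ = 402/162.7.
V₃/V₁ = (V₂/V₁)(V₃/V₂) = 18.5 × (402/162.7) = 45.71.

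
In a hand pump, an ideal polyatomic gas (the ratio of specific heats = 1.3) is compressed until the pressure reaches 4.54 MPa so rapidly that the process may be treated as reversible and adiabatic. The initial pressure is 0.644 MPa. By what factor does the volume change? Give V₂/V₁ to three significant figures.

V₂/V₁ ≈ 0.223

From PV^γ = const, V₂/V₁ = (P₁/P₂)^(1/γ).
V₂/V₁ = (0.644/4.54)^(0.769) = 0.2226.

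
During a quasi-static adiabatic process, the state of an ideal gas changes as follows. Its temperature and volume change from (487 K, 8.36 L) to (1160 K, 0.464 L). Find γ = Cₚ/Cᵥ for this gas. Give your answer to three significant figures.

γ ≈ 1.30

TV^(γ−1) = const ⇒ γ − 1 = ln(T₂/T₁) / ln(V₁/V₂).
γ = 1 + ln(1160/487) / ln(8.36/0.464) = 1.3.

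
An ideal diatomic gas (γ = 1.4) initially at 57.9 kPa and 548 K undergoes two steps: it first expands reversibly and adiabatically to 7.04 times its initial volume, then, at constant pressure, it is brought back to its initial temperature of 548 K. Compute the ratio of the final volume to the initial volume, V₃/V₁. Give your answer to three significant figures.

V₃/V₁ ≈ 15.4

Adiabatic step: V₂/V₁ = 7.04; T₂ = T₁·(1/7.04)^(0.4) = 251 K.
Isobaric step: V₃/V₂ = T₃/T₂ = 548/251.
V₃/V₁ = (V₂/V₁)(V₃/V₂) = 7.04 × (548/251) = 15.37.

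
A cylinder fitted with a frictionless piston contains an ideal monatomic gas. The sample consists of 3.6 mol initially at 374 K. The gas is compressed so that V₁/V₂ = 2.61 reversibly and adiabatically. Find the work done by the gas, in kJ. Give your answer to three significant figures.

For a reversible adiabat TV^(γ−1) is constant, so T₂ = T₁ (V₁/V₂)^(γ−1).
γ = 5/3 for a monatomic ideal gas, so γ−1 = 2/3.
T₂ = 374 × 2.61^(2/3) = 709 K.
Q = 0, so ΔU = W_on_gas = nCᵥΔT with Cᵥ = R/(γ−1) = 12.47 J/(mol·K).
ΔU = 3.6 × 12.47 × (709 − 374) = 15040 J.
Work done by the gas = −ΔU = -15040 J.

W ≈ -15.0 kJ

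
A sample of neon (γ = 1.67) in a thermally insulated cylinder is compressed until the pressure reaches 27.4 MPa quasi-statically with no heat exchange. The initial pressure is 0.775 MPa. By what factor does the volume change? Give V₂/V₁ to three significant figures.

V₂/V₁ ≈ 0.118

From PV^γ = const, V₂/V₁ = (P₁/P₂)^(1/γ).
V₂/V₁ = (0.775/27.4)^(0.599) = 0.1182.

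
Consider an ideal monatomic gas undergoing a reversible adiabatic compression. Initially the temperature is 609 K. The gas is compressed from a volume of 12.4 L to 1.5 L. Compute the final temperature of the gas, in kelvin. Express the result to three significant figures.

T₂ ≈ 2490 K

Adiabatic: T₁V₁^(γ−1) = T₂V₂^(γ−1) ⇒ T₂ = T₁ (V₁/V₂)^(γ−1).
For a monatomic ideal gas γ = 5/3, so γ−1 = 2/3.
T₂ = 609 × (12.4/1.5)^(2/3) = 2490 K.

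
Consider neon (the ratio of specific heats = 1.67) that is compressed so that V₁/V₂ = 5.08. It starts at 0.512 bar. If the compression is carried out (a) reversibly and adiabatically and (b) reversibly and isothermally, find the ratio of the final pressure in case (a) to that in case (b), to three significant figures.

Isothermal: P_b = P₁(V₁/V₂) = 0.512×5.08.
Adiabatic: P_a = P₁(V₁/V₂)^γ = 0.512×5.08^(1.67).
P_a/P_b = (V₁/V₂)^(γ−1) = 5.08^(0.67) = 2.971.

P_adiabatic / P_isothermal ≈ 2.97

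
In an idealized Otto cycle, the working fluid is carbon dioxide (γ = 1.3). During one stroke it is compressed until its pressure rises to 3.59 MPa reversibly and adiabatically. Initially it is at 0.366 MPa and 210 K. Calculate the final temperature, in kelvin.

Along an adiabat T P^((1−γ)/γ) is constant, so T₂ = T₁ (P₂/P₁)^((γ−1)/γ).
T₂ = 210 × (3.59/0.366)^(0.231) = 355.7 K.

T₂ ≈ 356 K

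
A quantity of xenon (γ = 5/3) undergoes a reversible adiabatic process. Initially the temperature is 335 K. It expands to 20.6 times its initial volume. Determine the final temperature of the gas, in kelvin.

T₂ ≈ 44.6 K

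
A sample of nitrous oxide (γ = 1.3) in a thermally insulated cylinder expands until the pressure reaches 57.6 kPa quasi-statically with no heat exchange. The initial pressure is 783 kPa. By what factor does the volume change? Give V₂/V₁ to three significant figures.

V₂/V₁ ≈ 7.44

From PV^γ = const, V₂/V₁ = (P₁/P₂)^(1/γ).
V₂/V₁ = (783/57.6)^(0.769) = 7.444.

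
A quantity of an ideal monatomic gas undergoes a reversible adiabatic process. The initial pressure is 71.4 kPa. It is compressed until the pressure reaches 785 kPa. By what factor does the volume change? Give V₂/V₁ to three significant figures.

From PV^γ = const, V₂/V₁ = (P₁/P₂)^(1/γ).
For a monatomic ideal gas γ = 5/3.
V₂/V₁ = (71.4/785)^(3/5) = 0.2373.

V₂/V₁ ≈ 0.237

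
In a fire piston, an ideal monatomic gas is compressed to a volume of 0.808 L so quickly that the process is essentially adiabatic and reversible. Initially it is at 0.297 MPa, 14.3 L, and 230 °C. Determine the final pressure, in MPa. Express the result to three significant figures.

Since PV^γ is constant along a reversible adiabat, P₂ = P₁ (V₁/V₂)^γ.
γ = 5/3 for a monatomic ideal gas.
P₂ = 0.297 × (14.3/0.808)^(5/3) = 35.7 MPa.

P₂ ≈ 35.7 MPa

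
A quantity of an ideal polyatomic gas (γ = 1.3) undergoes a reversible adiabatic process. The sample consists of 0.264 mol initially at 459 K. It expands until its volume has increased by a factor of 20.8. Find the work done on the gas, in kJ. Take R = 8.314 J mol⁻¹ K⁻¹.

Adiabatic: T₁V₁^(γ−1) = T₂V₂^(γ−1) ⇒ T₂ = T₁ (V₁/V₂)^(γ−1).
T₂ = 459 × (1/20.8)^(0.3) = 184.7 K.
Q = 0, so ΔU = W_on_gas = nCᵥΔT with Cᵥ = R/(γ−1) = 27.71 J/(mol·K).
ΔU = 0.264 × 27.71 × (184.7 − 459) = -2007 J.

W ≈ -2.01 kJ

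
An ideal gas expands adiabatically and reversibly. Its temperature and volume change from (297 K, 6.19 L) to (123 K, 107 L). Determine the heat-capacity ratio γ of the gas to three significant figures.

TV^(γ−1) = const ⇒ γ − 1 = ln(T₂/T₁) / ln(V₁/V₂).
γ = 1 + ln(123/297) / ln(6.19/107) = 1.309.

γ ≈ 1.31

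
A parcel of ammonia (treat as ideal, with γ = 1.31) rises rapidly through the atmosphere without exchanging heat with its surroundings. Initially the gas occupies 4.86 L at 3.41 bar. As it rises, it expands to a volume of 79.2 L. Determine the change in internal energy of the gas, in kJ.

P₂ = P₁(V₁/V₂)^γ = 3.41×(4.86/79.2)^(1.31) = 0.08809 bar.
For a reversible adiabat, W_by_gas = (P₁V₁ − P₂V₂)/(γ−1).
W_by = (341000×0.00486 − 8809×0.0792) / (0.31) = 3095 J.
Q = 0 ⇒ ΔU = −W_by = -3095 J.

ΔU ≈ -3.10 kJ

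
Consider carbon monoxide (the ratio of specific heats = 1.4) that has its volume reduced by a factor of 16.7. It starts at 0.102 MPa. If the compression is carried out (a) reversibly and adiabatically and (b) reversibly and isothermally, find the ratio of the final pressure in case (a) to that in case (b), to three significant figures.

P_adiabatic / P_isothermal ≈ 3.08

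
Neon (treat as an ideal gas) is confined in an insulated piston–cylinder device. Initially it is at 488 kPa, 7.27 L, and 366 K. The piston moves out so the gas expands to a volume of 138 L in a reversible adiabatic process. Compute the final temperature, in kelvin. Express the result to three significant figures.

T₂ ≈ 51.4 K

Adiabatic: T₁V₁^(γ−1) = T₂V₂^(γ−1) ⇒ T₂ = T₁ (V₁/V₂)^(γ−1).
γ = 5/3 for a monatomic ideal gas.
T₂ = 366 × (7.27/138)^(2/3) = 51.43 K.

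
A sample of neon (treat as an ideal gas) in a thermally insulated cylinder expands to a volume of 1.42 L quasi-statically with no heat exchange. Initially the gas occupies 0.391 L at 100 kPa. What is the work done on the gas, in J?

γ = 5/3 for a monatomic ideal gas.
P₂ = P₁(V₁/V₂)^γ = 100×(0.391/1.42)^(5/3) = 11.65 kPa.
For a reversible adiabat, W_by_gas = (P₁V₁ − P₂V₂)/(γ−1).
W_by = (100000×0.000391 − 11650×0.00142) / (2/3) = 33.83 J.
W_on_gas = −W_by = -33.83 J.

W ≈ -33.8 J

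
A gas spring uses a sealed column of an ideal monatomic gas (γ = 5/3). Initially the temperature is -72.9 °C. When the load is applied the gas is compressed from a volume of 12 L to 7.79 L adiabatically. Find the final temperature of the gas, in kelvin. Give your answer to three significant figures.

T₂ ≈ 267 K

For a reversible adiabat TV^(γ−1) is constant, so T₂ = T₁ (V₁/V₂)^(γ−1).
T₁ = -72.9 °C = 200.2 K.
T₂ = 200.2 × (12/7.79)^(2/3) = 267.1 K.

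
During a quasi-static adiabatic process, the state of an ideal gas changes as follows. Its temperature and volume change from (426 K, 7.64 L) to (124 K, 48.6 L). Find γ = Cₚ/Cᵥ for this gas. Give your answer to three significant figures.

γ ≈ 1.67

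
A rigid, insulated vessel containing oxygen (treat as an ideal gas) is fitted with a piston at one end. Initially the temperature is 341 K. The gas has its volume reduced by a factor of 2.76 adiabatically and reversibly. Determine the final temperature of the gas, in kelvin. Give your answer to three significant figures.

Adiabatic: T₁V₁^(γ−1) = T₂V₂^(γ−1) ⇒ T₂ = T₁ (V₁/V₂)^(γ−1).
For a diatomic ideal gas γ = 7/5, so γ−1 = 2/5.
T₂ = 341 × 2.76^(2/5) = 511.8 K.

T₂ ≈ 512 K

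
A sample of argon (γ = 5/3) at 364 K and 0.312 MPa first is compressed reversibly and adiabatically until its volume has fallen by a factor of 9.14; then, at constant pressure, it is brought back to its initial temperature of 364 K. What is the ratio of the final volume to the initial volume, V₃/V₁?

V₃/V₁ ≈ 0.0250

Adiabatic step: V₂/V₁ = 0.1094; T₂ = T₁·9.14^(2/3) = 1591 K.
Isobaric step: V₃/V₂ = T₃/T₂ = 364/1591.
V₃/V₁ = (V₂/V₁)(V₃/V₂) = 0.1094 × (364/1591) = 0.02503.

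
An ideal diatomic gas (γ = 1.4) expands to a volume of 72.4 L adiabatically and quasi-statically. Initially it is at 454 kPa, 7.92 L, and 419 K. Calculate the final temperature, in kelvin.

T₂ ≈ 173 K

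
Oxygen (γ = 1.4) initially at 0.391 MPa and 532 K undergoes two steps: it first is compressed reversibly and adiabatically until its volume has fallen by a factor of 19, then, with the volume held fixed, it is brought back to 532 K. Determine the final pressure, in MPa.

P₃ ≈ 7.43 MPa

Adiabatic step (PV^γ = const): P₂ = 0.391×19^(1.4) = 24.12 MPa; T₂ = 532×19^(0.4) = 1727 K.
Isochoric: P₃ = P₂(T₃/T₂) = 24.12 × (532/1727) = 7.429 MPa.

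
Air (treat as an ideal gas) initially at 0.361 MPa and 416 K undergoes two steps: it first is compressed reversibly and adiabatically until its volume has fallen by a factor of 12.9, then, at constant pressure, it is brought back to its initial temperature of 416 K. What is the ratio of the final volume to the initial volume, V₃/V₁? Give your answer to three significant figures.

For a diatomic ideal gas γ = 7/5.
Adiabatic step: V₂/V₁ = 0.07752; T₂ = T₁·12.9^(2/5) = 1157 K.
Isobaric step: V₃/V₂ = T₃/T₂ = 416/1157.
V₃/V₁ = (V₂/V₁)(V₃/V₂) = 0.07752 × (416/1157) = 0.02787.

V₃/V₁ ≈ 0.0279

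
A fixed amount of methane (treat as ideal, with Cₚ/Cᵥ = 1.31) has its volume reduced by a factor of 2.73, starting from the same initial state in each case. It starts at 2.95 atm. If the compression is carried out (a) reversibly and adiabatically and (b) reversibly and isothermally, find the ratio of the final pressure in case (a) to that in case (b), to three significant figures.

Isothermal: P_b = P₁(V₁/V₂) = 2.95×2.73.
Adiabatic: P_a = P₁(V₁/V₂)^γ = 2.95×2.73^(1.31).
P_a/P_b = (V₁/V₂)^(γ−1) = 2.73^(0.31) = 1.365.

P_adiabatic / P_isothermal ≈ 1.37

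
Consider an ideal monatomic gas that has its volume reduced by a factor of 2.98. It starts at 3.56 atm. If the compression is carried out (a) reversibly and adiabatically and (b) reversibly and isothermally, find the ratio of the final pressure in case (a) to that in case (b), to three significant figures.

P_adiabatic / P_isothermal ≈ 2.07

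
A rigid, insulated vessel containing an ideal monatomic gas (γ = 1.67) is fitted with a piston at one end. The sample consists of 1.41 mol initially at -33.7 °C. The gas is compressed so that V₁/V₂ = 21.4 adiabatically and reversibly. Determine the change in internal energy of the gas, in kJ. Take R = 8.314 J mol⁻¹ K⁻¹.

ΔU ≈ 28.4 kJ

For a reversible adiabat TV^(γ−1) is constant, so T₂ = T₁ (V₁/V₂)^(γ−1).
T₁ = -33.7 °C = 239.4 K.
T₂ = 239.4 × 21.4^(0.67) = 1865 K.
Q = 0, so ΔU = W_on_gas = nCᵥΔT with Cᵥ = R/(γ−1) = 12.41 J/(mol·K).
ΔU = 1.41 × 12.41 × (1865 − 239.4) = 28440 J.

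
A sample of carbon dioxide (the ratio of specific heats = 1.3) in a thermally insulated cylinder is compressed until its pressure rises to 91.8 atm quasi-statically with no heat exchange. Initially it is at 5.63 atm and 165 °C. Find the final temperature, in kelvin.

Along an adiabat T P^((1−γ)/γ) is constant, so T₂ = T₁ (P₂/P₁)^((γ−1)/γ).
T₁ = 165 °C = 438.1 K.
T₂ = 438.1 × (91.8/5.63)^(0.231) = 834.4 K.

T₂ ≈ 834 K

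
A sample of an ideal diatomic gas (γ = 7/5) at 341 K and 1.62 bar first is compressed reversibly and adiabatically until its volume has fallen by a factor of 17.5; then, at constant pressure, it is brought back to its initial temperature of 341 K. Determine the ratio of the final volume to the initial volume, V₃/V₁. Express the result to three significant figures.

V₃/V₁ ≈ 0.0182

Adiabatic step: V₂/V₁ = 0.05714; T₂ = T₁·17.5^(2/5) = 1071 K.
Isobaric step: V₃/V₂ = T₃/T₂ = 341/1071.
V₃/V₁ = (V₂/V₁)(V₃/V₂) = 0.05714 × (341/1071) = 0.01819.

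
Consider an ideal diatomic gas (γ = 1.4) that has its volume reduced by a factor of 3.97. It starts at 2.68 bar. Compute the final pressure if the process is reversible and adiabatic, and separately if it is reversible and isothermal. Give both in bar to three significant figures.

adiabatic: 18.5 bar; isothermal: 10.6 bar

Isothermal: P₂ = P₁(V₁/V₂) = 2.68×3.97 = 10.64 bar.
Adiabatic: P₂ = P₁(V₁/V₂)^γ = 2.68×3.97^(1.4) = 18.47 bar.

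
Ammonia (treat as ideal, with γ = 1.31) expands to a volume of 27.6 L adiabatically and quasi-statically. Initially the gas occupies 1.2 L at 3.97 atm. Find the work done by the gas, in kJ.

P₂ = P₁(V₁/V₂)^γ = 3.97×(1.2/27.6)^(1.31) = 0.0653 atm.
For a reversible adiabat, W_by_gas = (P₁V₁ − P₂V₂)/(γ−1).
W_by = (402300×0.0012 − 6617×0.0276) / (0.31) = 968 J.

W ≈ 0.968 kJ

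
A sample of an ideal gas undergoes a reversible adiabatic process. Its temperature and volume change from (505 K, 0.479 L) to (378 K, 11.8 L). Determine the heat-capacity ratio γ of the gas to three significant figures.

TV^(γ−1) = const ⇒ γ − 1 = ln(T₂/T₁) / ln(V₁/V₂).
γ = 1 + ln(378/505) / ln(0.479/11.8) = 1.09.

γ ≈ 1.09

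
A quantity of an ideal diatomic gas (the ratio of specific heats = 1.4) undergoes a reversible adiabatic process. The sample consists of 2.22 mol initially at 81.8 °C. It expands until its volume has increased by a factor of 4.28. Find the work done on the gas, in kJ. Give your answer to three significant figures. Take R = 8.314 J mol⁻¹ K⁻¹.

W ≈ -7.22 kJ

For a reversible adiabat TV^(γ−1) is constant, so T₂ = T₁ (V₁/V₂)^(γ−1).
T₁ = 81.8 °C = 354.9 K.
T₂ = 354.9 × (1/4.28)^(0.4) = 198.4 K.
Q = 0, so ΔU = W_on_gas = nCᵥΔT with Cᵥ = R/(γ−1) = 20.79 J/(mol·K).
ΔU = 2.22 × 20.79 × (198.4 − 354.9) = -7223 J.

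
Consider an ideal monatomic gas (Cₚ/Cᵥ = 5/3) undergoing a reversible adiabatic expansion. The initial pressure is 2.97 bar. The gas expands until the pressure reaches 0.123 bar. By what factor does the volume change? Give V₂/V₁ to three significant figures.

From PV^γ = const, V₂/V₁ = (P₁/P₂)^(1/γ).
V₂/V₁ = (2.97/0.123)^(3/5) = 6.756.

V₂/V₁ ≈ 6.76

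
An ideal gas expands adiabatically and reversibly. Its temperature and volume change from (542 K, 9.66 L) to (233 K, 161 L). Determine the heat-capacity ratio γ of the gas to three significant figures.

TV^(γ−1) = const ⇒ γ − 1 = ln(T₂/T₁) / ln(V₁/V₂).
γ = 1 + ln(233/542) / ln(9.66/161) = 1.3.

γ ≈ 1.30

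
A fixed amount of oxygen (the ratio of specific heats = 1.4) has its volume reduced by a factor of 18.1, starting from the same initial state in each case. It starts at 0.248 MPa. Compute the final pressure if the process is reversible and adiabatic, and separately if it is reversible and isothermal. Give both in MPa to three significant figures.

adiabatic: 14.3 MPa; isothermal: 4.49 MPa

Isothermal: P₂ = P₁(V₁/V₂) = 0.248×18.1 = 4.489 MPa.
Adiabatic: P₂ = P₁(V₁/V₂)^γ = 0.248×18.1^(1.4) = 14.3 MPa.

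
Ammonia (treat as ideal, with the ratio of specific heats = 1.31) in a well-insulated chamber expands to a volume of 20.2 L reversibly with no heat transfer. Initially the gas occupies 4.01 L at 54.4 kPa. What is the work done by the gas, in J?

P₂ = P₁(V₁/V₂)^γ = 54.4×(4.01/20.2)^(1.31) = 6.542 kPa.
For a reversible adiabat, W_by_gas = (P₁V₁ − P₂V₂)/(γ−1).
W_by = (54400×0.00401 − 6542×0.0202) / (0.31) = 277.4 J.

W ≈ 277 J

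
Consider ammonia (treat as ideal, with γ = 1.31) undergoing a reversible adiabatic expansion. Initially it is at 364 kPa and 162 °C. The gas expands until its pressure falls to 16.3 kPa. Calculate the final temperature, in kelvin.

Along an adiabat T P^((1−γ)/γ) is constant, so T₂ = T₁ (P₂/P₁)^((γ−1)/γ).
T₁ = 162 °C = 435.1 K.
T₂ = 435.1 × (16.3/364)^(0.237) = 208.7 K.

T₂ ≈ 209 K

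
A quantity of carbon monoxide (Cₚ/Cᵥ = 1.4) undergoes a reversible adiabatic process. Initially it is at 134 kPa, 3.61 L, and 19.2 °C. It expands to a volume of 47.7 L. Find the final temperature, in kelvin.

T₂ ≈ 104 K

For a reversible adiabat TV^(γ−1) is constant, so T₂ = T₁ (V₁/V₂)^(γ−1).
T₁ = 19.2 °C = 292.3 K.
T₂ = 292.3 × (3.61/47.7)^(0.4) = 104.1 K.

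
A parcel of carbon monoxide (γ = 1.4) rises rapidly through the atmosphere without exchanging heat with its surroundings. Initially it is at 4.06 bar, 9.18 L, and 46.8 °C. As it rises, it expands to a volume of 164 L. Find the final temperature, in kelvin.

For a reversible adiabat TV^(γ−1) is constant, so T₂ = T₁ (V₁/V₂)^(γ−1).
T₁ = 46.8 °C = 319.9 K.
T₂ = 319.9 × (9.18/164)^(0.4) = 101 K.

T₂ ≈ 101 K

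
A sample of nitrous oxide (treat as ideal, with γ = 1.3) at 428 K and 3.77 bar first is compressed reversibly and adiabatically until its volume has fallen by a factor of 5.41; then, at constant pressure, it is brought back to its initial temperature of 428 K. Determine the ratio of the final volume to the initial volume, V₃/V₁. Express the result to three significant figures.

V₃/V₁ ≈ 0.111

Adiabatic step: V₂/V₁ = 0.1848; T₂ = T₁·5.41^(0.3) = 710.2 K.
Isobaric step: V₃/V₂ = T₃/T₂ = 428/710.2.
V₃/V₁ = (V₂/V₁)(V₃/V₂) = 0.1848 × (428/710.2) = 0.1114.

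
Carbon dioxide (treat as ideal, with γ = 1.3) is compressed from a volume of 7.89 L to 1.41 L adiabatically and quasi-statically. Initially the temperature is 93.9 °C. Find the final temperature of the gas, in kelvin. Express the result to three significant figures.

T₂ ≈ 615 K

For a reversible adiabat TV^(γ−1) is constant, so T₂ = T₁ (V₁/V₂)^(γ−1).
T₁ = 93.9 °C = 367 K.
T₂ = 367 × (7.89/1.41)^(0.3) = 615.3 K.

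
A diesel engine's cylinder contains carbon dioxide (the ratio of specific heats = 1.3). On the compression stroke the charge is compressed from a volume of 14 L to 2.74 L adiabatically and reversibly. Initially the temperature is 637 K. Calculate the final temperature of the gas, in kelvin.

T₂ ≈ 1040 K

Adiabatic: T₁V₁^(γ−1) = T₂V₂^(γ−1) ⇒ T₂ = T₁ (V₁/V₂)^(γ−1).
T₂ = 637 × (14/2.74)^(0.3) = 1039 K.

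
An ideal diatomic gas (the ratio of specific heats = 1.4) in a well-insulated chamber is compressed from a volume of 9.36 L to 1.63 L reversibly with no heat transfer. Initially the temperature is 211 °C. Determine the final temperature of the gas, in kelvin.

Adiabatic: T₁V₁^(γ−1) = T₂V₂^(γ−1) ⇒ T₂ = T₁ (V₁/V₂)^(γ−1).
T₁ = 211 °C = 484.1 K.
T₂ = 484.1 × (9.36/1.63)^(0.4) = 974.1 K.

T₂ ≈ 974 K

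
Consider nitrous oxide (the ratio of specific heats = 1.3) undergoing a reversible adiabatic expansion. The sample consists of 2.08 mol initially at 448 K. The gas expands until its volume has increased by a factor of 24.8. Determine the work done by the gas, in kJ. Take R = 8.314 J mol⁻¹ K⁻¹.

W ≈ 16.0 kJ

Adiabatic: T₁V₁^(γ−1) = T₂V₂^(γ−1) ⇒ T₂ = T₁ (V₁/V₂)^(γ−1).
T₂ = 448 × (1/24.8)^(0.3) = 171 K.
Q = 0, so ΔU = W_on_gas = nCᵥΔT with Cᵥ = R/(γ−1) = 27.71 J/(mol·K).
ΔU = 2.08 × 27.71 × (171 − 448) = -15970 J.
Work done by the gas = −ΔU = 15970 J.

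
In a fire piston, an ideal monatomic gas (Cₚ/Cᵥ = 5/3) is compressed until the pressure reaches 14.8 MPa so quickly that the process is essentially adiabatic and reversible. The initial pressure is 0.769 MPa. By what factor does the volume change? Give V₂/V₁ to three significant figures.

V₂/V₁ ≈ 0.170

From PV^γ = const, V₂/V₁ = (P₁/P₂)^(1/γ).
V₂/V₁ = (0.769/14.8)^(3/5) = 0.1696.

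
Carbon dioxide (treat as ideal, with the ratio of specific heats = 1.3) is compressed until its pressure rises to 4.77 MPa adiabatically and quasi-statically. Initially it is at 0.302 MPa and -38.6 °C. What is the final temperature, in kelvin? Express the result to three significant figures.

T₂ ≈ 443 K

Adiabatic: T₂/T₁ = (P₂/P₁)^((γ−1)/γ).
T₁ = -38.6 °C = 234.5 K.
T₂ = 234.5 × (4.77/0.302)^(0.231) = 443.4 K.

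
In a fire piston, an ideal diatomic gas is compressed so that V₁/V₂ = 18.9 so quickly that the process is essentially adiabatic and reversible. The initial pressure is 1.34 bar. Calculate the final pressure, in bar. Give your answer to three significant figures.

P₂ ≈ 82.1 bar

Adiabatic: P₁V₁^γ = P₂V₂^γ ⇒ P₂ = P₁ (V₁/V₂)^γ.
For a diatomic ideal gas γ = 7/5.
P₂ = 1.34 × 18.9^(7/5) = 82.06 bar.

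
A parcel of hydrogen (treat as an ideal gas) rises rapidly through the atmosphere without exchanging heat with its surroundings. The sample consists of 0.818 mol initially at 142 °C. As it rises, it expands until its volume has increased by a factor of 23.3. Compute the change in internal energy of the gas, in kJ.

ΔU ≈ -5.06 kJ

Adiabatic: T₁V₁^(γ−1) = T₂V₂^(γ−1) ⇒ T₂ = T₁ (V₁/V₂)^(γ−1).
γ = 7/5 for a diatomic ideal gas, so γ−1 = 2/5.
T₁ = 142 °C = 415.1 K.
T₂ = 415.1 × (1/23.3)^(2/5) = 117.8 K.
Q = 0, so ΔU = W_on_gas = nCᵥΔT with Cᵥ = R/(γ−1) = 20.79 J/(mol·K).
ΔU = 0.818 × 20.79 × (117.8 − 415.1) = -5055 J.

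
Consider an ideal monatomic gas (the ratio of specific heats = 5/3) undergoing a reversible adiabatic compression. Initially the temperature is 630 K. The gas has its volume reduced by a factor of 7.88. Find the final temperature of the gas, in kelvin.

T₂ ≈ 2490 K

Adiabatic: T₁V₁^(γ−1) = T₂V₂^(γ−1) ⇒ T₂ = T₁ (V₁/V₂)^(γ−1).
T₂ = 630 × 7.88^(2/3) = 2495 K.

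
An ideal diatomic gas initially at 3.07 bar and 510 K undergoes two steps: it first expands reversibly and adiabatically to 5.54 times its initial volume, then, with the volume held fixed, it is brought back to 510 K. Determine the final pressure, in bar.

For a diatomic ideal gas γ = 7/5.
Adiabatic step (PV^γ = const): P₂ = 3.07×(1/5.54)^(7/5) = 0.2794 bar; T₂ = 510×(1/5.54)^(2/5) = 257.1 K.
Isochoric: P₃ = P₂(T₃/T₂) = 0.2794 × (510/257.1) = 0.5542 bar.

P₃ ≈ 0.554 bar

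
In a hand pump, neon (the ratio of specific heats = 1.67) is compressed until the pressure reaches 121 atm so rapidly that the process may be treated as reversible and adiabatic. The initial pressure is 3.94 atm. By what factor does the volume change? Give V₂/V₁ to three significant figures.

V₂/V₁ ≈ 0.129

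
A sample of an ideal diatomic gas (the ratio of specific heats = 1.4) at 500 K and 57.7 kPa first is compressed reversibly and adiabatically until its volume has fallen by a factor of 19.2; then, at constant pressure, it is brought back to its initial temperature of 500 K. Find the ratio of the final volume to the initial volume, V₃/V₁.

Adiabatic step: V₂/V₁ = 0.05208; T₂ = T₁·19.2^(0.4) = 1630 K.
Isobaric step: V₃/V₂ = T₃/T₂ = 500/1630.
V₃/V₁ = (V₂/V₁)(V₃/V₂) = 0.05208 × (500/1630) = 0.01597.

V₃/V₁ ≈ 0.0160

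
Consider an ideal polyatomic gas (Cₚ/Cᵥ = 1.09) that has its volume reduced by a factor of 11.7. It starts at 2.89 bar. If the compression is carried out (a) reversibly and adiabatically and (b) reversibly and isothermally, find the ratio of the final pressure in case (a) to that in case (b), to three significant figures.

P_adiabatic / P_isothermal ≈ 1.25

Isothermal: P_b = P₁(V₁/V₂) = 2.89×11.7.
Adiabatic: P_a = P₁(V₁/V₂)^γ = 2.89×11.7^(1.09).
P_a/P_b = (V₁/V₂)^(γ−1) = 11.7^(0.09) = 1.248.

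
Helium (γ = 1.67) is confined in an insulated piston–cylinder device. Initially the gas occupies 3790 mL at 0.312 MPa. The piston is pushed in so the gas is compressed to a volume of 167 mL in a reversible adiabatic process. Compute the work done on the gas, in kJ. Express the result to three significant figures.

W ≈ 12.5 kJ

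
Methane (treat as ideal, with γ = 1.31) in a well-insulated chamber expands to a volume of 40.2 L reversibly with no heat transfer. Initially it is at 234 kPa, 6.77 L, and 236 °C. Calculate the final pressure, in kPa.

P₂ ≈ 22.7 kPa

Since PV^γ is constant along a reversible adiabat, P₂ = P₁ (V₁/V₂)^γ.
P₂ = 234 × (6.77/40.2)^(1.31) = 22.69 kPa.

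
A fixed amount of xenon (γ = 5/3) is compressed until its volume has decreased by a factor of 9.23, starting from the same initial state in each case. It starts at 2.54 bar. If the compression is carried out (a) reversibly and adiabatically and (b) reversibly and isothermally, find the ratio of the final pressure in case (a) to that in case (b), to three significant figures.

P_adiabatic / P_isothermal ≈ 4.40

Isothermal: P_b = P₁(V₁/V₂) = 2.54×9.23.
Adiabatic: P_a = P₁(V₁/V₂)^γ = 2.54×9.23^(5/3).
P_a/P_b = (V₁/V₂)^(γ−1) = 9.23^(2/3) = 4.4.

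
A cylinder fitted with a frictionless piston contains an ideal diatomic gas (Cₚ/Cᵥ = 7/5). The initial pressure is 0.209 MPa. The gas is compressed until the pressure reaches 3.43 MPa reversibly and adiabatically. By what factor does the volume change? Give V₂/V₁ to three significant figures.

V₂/V₁ ≈ 0.136

From PV^γ = const, V₂/V₁ = (P₁/P₂)^(1/γ).
V₂/V₁ = (0.209/3.43)^(5/7) = 0.1355.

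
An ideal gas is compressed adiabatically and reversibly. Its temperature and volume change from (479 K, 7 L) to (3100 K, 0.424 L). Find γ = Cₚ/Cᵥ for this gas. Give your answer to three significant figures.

γ ≈ 1.67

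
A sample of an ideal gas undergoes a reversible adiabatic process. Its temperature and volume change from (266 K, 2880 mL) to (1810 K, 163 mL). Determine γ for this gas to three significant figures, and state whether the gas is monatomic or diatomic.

γ ≈ 1.67; monatomic

TV^(γ−1) = const ⇒ γ − 1 = ln(T₂/T₁) / ln(V₁/V₂).
γ = 1 + ln(1810/266) / ln(2880/163) = 1.668.
γ ≈ 1.67 is close to 5/3, so the gas is monatomic.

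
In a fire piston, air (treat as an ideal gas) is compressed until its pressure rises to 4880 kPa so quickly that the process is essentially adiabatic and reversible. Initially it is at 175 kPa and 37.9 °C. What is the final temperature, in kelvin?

T₂ ≈ 805 K

Adiabatic: T₂/T₁ = (P₂/P₁)^((γ−1)/γ).
For a diatomic ideal gas γ = 7/5, so (γ−1)/γ = 2/7.
T₁ = 37.9 °C = 311 K.
T₂ = 311 × (4880/175)^(2/7) = 805 K.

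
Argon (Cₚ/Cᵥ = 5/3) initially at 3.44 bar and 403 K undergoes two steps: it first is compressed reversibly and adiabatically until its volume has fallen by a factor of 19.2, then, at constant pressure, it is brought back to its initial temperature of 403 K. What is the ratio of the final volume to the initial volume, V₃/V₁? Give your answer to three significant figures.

Adiabatic step: V₂/V₁ = 0.05208; T₂ = T₁·19.2^(2/3) = 2890 K.
Isobaric step: V₃/V₂ = T₃/T₂ = 403/2890.
V₃/V₁ = (V₂/V₁)(V₃/V₂) = 0.05208 × (403/2890) = 0.007264.

V₃/V₁ ≈ 0.00726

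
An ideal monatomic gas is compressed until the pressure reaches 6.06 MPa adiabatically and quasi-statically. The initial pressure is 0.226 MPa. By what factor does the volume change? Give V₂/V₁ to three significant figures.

From PV^γ = const, V₂/V₁ = (P₁/P₂)^(1/γ).
For a monatomic ideal gas γ = 5/3.
V₂/V₁ = (0.226/6.06)^(3/5) = 0.139.

V₂/V₁ ≈ 0.139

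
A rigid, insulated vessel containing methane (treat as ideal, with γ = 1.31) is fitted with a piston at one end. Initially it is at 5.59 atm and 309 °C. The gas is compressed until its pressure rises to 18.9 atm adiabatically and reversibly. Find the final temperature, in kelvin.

T₂ ≈ 777 K

Adiabatic: T₂/T₁ = (P₂/P₁)^((γ−1)/γ).
T₁ = 309 °C = 582.1 K.
T₂ = 582.1 × (18.9/5.59)^(0.237) = 776.7 K.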